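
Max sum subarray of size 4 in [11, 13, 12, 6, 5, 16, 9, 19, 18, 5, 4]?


[0:4]: 42
[1:5]: 36
[2:6]: 39
[3:7]: 36
[4:8]: 49
[5:9]: 62
[6:10]: 51
[7:11]: 46

Max: 62 at [5:9]


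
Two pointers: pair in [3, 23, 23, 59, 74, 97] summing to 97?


lo=0(3)+hi=5(97)=100
lo=0(3)+hi=4(74)=77
lo=1(23)+hi=4(74)=97

Yes: 23+74=97


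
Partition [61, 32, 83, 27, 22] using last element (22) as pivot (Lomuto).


Pivot: 22
Place pivot at 0: [22, 32, 83, 27, 61]

Partitioned: [22, 32, 83, 27, 61]


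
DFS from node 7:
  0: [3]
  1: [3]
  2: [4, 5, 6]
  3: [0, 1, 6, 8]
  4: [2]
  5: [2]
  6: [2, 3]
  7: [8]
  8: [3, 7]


Visit 7, push [8]
Visit 8, push [3]
Visit 3, push [6, 1, 0]
Visit 0, push []
Visit 1, push []
Visit 6, push [2]
Visit 2, push [5, 4]
Visit 4, push []
Visit 5, push []

DFS order: [7, 8, 3, 0, 1, 6, 2, 4, 5]


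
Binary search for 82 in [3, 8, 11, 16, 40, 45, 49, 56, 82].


Step 1: lo=0, hi=8, mid=4, val=40
Step 2: lo=5, hi=8, mid=6, val=49
Step 3: lo=7, hi=8, mid=7, val=56
Step 4: lo=8, hi=8, mid=8, val=82

Found at index 8


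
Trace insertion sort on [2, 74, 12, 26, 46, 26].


Initial: [2, 74, 12, 26, 46, 26]
Insert 74: [2, 74, 12, 26, 46, 26]
Insert 12: [2, 12, 74, 26, 46, 26]
Insert 26: [2, 12, 26, 74, 46, 26]
Insert 46: [2, 12, 26, 46, 74, 26]
Insert 26: [2, 12, 26, 26, 46, 74]

Sorted: [2, 12, 26, 26, 46, 74]


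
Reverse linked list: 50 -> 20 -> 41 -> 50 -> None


Step 1: curr=50, set curr.next=prev(None) | reversed so far: 50
Step 2: curr=20, set curr.next=prev(50) | reversed so far: 20 -> 50
Step 3: curr=41, set curr.next=prev(20) | reversed so far: 41 -> 20 -> 50
Step 4: curr=50, set curr.next=prev(41) | reversed so far: 50 -> 41 -> 20 -> 50

50 -> 41 -> 20 -> 50 -> None


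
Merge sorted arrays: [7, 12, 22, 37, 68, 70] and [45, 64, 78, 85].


Take 7 from A
Take 12 from A
Take 22 from A
Take 37 from A
Take 45 from B
Take 64 from B
Take 68 from A
Take 70 from A

Merged: [7, 12, 22, 37, 45, 64, 68, 70, 78, 85]


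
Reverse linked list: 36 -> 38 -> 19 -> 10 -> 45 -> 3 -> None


Step 1: curr=36, set curr.next=prev(None) | reversed so far: 36
Step 2: curr=38, set curr.next=prev(36) | reversed so far: 38 -> 36
Step 3: curr=19, set curr.next=prev(38) | reversed so far: 19 -> 38 -> 36
Step 4: curr=10, set curr.next=prev(19) | reversed so far: 10 -> 19 -> 38 -> 36
Step 5: curr=45, set curr.next=prev(10) | reversed so far: 45 -> 10 -> 19 -> 38 -> 36
Step 6: curr=3, set curr.next=prev(45) | reversed so far: 3 -> 45 -> 10 -> 19 -> 38 -> 36

3 -> 45 -> 10 -> 19 -> 38 -> 36 -> None


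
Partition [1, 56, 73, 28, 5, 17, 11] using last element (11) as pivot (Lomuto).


Pivot: 11
  1 <= 11: advance i (no swap)
  5 <= 11: swap -> [1, 5, 73, 28, 56, 17, 11]
Place pivot at 2: [1, 5, 11, 28, 56, 17, 73]

Partitioned: [1, 5, 11, 28, 56, 17, 73]


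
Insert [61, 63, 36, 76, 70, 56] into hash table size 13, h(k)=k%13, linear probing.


Insert 61: h=9 -> slot 9
Insert 63: h=11 -> slot 11
Insert 36: h=10 -> slot 10
Insert 76: h=11, 1 probes -> slot 12
Insert 70: h=5 -> slot 5
Insert 56: h=4 -> slot 4

Table: [None, None, None, None, 56, 70, None, None, None, 61, 36, 63, 76]


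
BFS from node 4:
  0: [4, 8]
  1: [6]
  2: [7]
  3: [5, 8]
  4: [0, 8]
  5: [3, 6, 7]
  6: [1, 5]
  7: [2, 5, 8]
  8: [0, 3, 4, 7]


Visit 4, enqueue [0, 8]
Visit 0, enqueue []
Visit 8, enqueue [3, 7]
Visit 3, enqueue [5]
Visit 7, enqueue [2]
Visit 5, enqueue [6]
Visit 2, enqueue []
Visit 6, enqueue [1]
Visit 1, enqueue []

BFS order: [4, 0, 8, 3, 7, 5, 2, 6, 1]


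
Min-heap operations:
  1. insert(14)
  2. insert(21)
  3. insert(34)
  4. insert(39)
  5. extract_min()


insert(14) -> [14]
insert(21) -> [14, 21]
insert(34) -> [14, 21, 34]
insert(39) -> [14, 21, 34, 39]
extract_min()->14, [21, 39, 34]

Final heap: [21, 39, 34]


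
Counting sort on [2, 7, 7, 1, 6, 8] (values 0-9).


Input: [2, 7, 7, 1, 6, 8]
Counts: [0, 1, 1, 0, 0, 0, 1, 2, 1, 0]

Sorted: [1, 2, 6, 7, 7, 8]


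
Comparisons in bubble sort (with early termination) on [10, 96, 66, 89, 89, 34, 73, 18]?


Algorithm: bubble sort (with early termination)
Input: [10, 96, 66, 89, 89, 34, 73, 18]
Sorted: [10, 18, 34, 66, 73, 89, 89, 96]

28


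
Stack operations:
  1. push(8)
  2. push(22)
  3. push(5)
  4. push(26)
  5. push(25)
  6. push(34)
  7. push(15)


push(8) -> [8]
push(22) -> [8, 22]
push(5) -> [8, 22, 5]
push(26) -> [8, 22, 5, 26]
push(25) -> [8, 22, 5, 26, 25]
push(34) -> [8, 22, 5, 26, 25, 34]
push(15) -> [8, 22, 5, 26, 25, 34, 15]

Final stack: [8, 22, 5, 26, 25, 34, 15]


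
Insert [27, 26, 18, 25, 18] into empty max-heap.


Insert 27: [27]
Insert 26: [27, 26]
Insert 18: [27, 26, 18]
Insert 25: [27, 26, 18, 25]
Insert 18: [27, 26, 18, 25, 18]

Final heap: [27, 26, 18, 25, 18]


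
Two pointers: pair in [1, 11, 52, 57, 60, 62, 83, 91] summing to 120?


lo=0(1)+hi=7(91)=92
lo=1(11)+hi=7(91)=102
lo=2(52)+hi=7(91)=143
lo=2(52)+hi=6(83)=135
lo=2(52)+hi=5(62)=114
lo=3(57)+hi=5(62)=119
lo=4(60)+hi=5(62)=122

No pair found


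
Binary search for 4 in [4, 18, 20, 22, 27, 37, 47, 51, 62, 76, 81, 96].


Step 1: lo=0, hi=11, mid=5, val=37
Step 2: lo=0, hi=4, mid=2, val=20
Step 3: lo=0, hi=1, mid=0, val=4

Found at index 0


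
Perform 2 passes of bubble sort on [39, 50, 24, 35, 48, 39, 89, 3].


Initial: [39, 50, 24, 35, 48, 39, 89, 3]
Pass 1: [39, 24, 35, 48, 39, 50, 3, 89] (5 swaps)
Pass 2: [24, 35, 39, 39, 48, 3, 50, 89] (4 swaps)

After 2 passes: [24, 35, 39, 39, 48, 3, 50, 89]


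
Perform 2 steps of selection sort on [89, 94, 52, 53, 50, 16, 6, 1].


Initial: [89, 94, 52, 53, 50, 16, 6, 1]
Step 1: min=1 at 7
  Swap: [1, 94, 52, 53, 50, 16, 6, 89]
Step 2: min=6 at 6
  Swap: [1, 6, 52, 53, 50, 16, 94, 89]

After 2 steps: [1, 6, 52, 53, 50, 16, 94, 89]


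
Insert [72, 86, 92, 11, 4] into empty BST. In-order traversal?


Insert 72: root
Insert 86: R from 72
Insert 92: R from 72 -> R from 86
Insert 11: L from 72
Insert 4: L from 72 -> L from 11

In-order: [4, 11, 72, 86, 92]


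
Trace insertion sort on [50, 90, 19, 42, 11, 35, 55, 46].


Initial: [50, 90, 19, 42, 11, 35, 55, 46]
Insert 90: [50, 90, 19, 42, 11, 35, 55, 46]
Insert 19: [19, 50, 90, 42, 11, 35, 55, 46]
Insert 42: [19, 42, 50, 90, 11, 35, 55, 46]
Insert 11: [11, 19, 42, 50, 90, 35, 55, 46]
Insert 35: [11, 19, 35, 42, 50, 90, 55, 46]
Insert 55: [11, 19, 35, 42, 50, 55, 90, 46]
Insert 46: [11, 19, 35, 42, 46, 50, 55, 90]

Sorted: [11, 19, 35, 42, 46, 50, 55, 90]


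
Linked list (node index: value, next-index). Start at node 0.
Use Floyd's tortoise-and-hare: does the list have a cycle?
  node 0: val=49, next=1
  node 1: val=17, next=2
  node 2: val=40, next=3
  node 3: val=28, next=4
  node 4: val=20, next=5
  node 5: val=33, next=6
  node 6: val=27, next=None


Floyd's tortoise (slow, +1) and hare (fast, +2):
  init: slow=0, fast=0
  step 1: slow=1, fast=2
  step 2: slow=2, fast=4
  step 3: slow=3, fast=6
  step 4: fast -> None, no cycle

Cycle: no


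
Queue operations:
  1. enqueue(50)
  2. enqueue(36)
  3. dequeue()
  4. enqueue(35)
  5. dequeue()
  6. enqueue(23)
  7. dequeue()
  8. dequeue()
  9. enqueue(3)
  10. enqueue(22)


enqueue(50) -> [50]
enqueue(36) -> [50, 36]
dequeue()->50, [36]
enqueue(35) -> [36, 35]
dequeue()->36, [35]
enqueue(23) -> [35, 23]
dequeue()->35, [23]
dequeue()->23, []
enqueue(3) -> [3]
enqueue(22) -> [3, 22]

Final queue: [3, 22]


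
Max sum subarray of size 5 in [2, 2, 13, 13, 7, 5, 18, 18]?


[0:5]: 37
[1:6]: 40
[2:7]: 56
[3:8]: 61

Max: 61 at [3:8]


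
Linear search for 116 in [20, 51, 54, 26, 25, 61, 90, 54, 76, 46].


i=0: 20!=116
i=1: 51!=116
i=2: 54!=116
i=3: 26!=116
i=4: 25!=116
i=5: 61!=116
i=6: 90!=116
i=7: 54!=116
i=8: 76!=116
i=9: 46!=116

Not found, 10 comps


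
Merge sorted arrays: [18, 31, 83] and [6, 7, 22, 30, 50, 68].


Take 6 from B
Take 7 from B
Take 18 from A
Take 22 from B
Take 30 from B
Take 31 from A
Take 50 from B
Take 68 from B

Merged: [6, 7, 18, 22, 30, 31, 50, 68, 83]


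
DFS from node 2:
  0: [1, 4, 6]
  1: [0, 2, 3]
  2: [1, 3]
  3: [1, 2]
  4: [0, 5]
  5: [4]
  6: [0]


Visit 2, push [3, 1]
Visit 1, push [3, 0]
Visit 0, push [6, 4]
Visit 4, push [5]
Visit 5, push []
Visit 6, push []
Visit 3, push []

DFS order: [2, 1, 0, 4, 5, 6, 3]


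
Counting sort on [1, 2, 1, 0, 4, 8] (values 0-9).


Input: [1, 2, 1, 0, 4, 8]
Counts: [1, 2, 1, 0, 1, 0, 0, 0, 1, 0]

Sorted: [0, 1, 1, 2, 4, 8]


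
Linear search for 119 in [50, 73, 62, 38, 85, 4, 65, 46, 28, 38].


i=0: 50!=119
i=1: 73!=119
i=2: 62!=119
i=3: 38!=119
i=4: 85!=119
i=5: 4!=119
i=6: 65!=119
i=7: 46!=119
i=8: 28!=119
i=9: 38!=119

Not found, 10 comps


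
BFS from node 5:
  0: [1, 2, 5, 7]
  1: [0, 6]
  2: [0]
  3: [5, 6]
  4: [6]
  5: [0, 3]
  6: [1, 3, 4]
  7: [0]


Visit 5, enqueue [0, 3]
Visit 0, enqueue [1, 2, 7]
Visit 3, enqueue [6]
Visit 1, enqueue []
Visit 2, enqueue []
Visit 7, enqueue []
Visit 6, enqueue [4]
Visit 4, enqueue []

BFS order: [5, 0, 3, 1, 2, 7, 6, 4]


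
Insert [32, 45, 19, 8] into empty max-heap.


Insert 32: [32]
Insert 45: [45, 32]
Insert 19: [45, 32, 19]
Insert 8: [45, 32, 19, 8]

Final heap: [45, 32, 19, 8]


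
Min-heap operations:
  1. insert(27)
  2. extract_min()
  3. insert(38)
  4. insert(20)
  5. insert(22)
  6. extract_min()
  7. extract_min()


insert(27) -> [27]
extract_min()->27, []
insert(38) -> [38]
insert(20) -> [20, 38]
insert(22) -> [20, 38, 22]
extract_min()->20, [22, 38]
extract_min()->22, [38]

Final heap: [38]


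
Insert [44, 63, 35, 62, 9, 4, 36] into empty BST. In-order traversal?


Insert 44: root
Insert 63: R from 44
Insert 35: L from 44
Insert 62: R from 44 -> L from 63
Insert 9: L from 44 -> L from 35
Insert 4: L from 44 -> L from 35 -> L from 9
Insert 36: L from 44 -> R from 35

In-order: [4, 9, 35, 36, 44, 62, 63]


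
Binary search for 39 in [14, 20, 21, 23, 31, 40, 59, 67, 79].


Step 1: lo=0, hi=8, mid=4, val=31
Step 2: lo=5, hi=8, mid=6, val=59
Step 3: lo=5, hi=5, mid=5, val=40

Not found


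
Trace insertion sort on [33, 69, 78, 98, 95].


Initial: [33, 69, 78, 98, 95]
Insert 69: [33, 69, 78, 98, 95]
Insert 78: [33, 69, 78, 98, 95]
Insert 98: [33, 69, 78, 98, 95]
Insert 95: [33, 69, 78, 95, 98]

Sorted: [33, 69, 78, 95, 98]


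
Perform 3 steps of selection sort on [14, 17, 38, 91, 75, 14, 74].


Initial: [14, 17, 38, 91, 75, 14, 74]
Step 1: min=14 at 0
  Swap: [14, 17, 38, 91, 75, 14, 74]
Step 2: min=14 at 5
  Swap: [14, 14, 38, 91, 75, 17, 74]
Step 3: min=17 at 5
  Swap: [14, 14, 17, 91, 75, 38, 74]

After 3 steps: [14, 14, 17, 91, 75, 38, 74]


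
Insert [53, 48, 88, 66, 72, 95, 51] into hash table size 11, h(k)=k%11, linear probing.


Insert 53: h=9 -> slot 9
Insert 48: h=4 -> slot 4
Insert 88: h=0 -> slot 0
Insert 66: h=0, 1 probes -> slot 1
Insert 72: h=6 -> slot 6
Insert 95: h=7 -> slot 7
Insert 51: h=7, 1 probes -> slot 8

Table: [88, 66, None, None, 48, None, 72, 95, 51, 53, None]


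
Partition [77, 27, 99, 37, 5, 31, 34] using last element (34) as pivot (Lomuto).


Pivot: 34
  27 <= 34: swap -> [27, 77, 99, 37, 5, 31, 34]
  5 <= 34: swap -> [27, 5, 99, 37, 77, 31, 34]
  31 <= 34: swap -> [27, 5, 31, 37, 77, 99, 34]
Place pivot at 3: [27, 5, 31, 34, 77, 99, 37]

Partitioned: [27, 5, 31, 34, 77, 99, 37]


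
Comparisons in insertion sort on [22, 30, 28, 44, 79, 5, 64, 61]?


Algorithm: insertion sort
Input: [22, 30, 28, 44, 79, 5, 64, 61]
Sorted: [5, 22, 28, 30, 44, 61, 64, 79]

15


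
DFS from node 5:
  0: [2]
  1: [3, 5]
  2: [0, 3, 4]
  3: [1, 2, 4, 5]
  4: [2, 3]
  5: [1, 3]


Visit 5, push [3, 1]
Visit 1, push [3]
Visit 3, push [4, 2]
Visit 2, push [4, 0]
Visit 0, push []
Visit 4, push []

DFS order: [5, 1, 3, 2, 0, 4]


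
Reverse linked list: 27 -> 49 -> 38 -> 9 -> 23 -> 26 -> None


Step 1: curr=27, set curr.next=prev(None) | reversed so far: 27
Step 2: curr=49, set curr.next=prev(27) | reversed so far: 49 -> 27
Step 3: curr=38, set curr.next=prev(49) | reversed so far: 38 -> 49 -> 27
Step 4: curr=9, set curr.next=prev(38) | reversed so far: 9 -> 38 -> 49 -> 27
Step 5: curr=23, set curr.next=prev(9) | reversed so far: 23 -> 9 -> 38 -> 49 -> 27
Step 6: curr=26, set curr.next=prev(23) | reversed so far: 26 -> 23 -> 9 -> 38 -> 49 -> 27

26 -> 23 -> 9 -> 38 -> 49 -> 27 -> None


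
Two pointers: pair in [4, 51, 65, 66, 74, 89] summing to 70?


lo=0(4)+hi=5(89)=93
lo=0(4)+hi=4(74)=78
lo=0(4)+hi=3(66)=70

Yes: 4+66=70


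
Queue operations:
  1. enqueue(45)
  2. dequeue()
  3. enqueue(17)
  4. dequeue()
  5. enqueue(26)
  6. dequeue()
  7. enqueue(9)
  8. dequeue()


enqueue(45) -> [45]
dequeue()->45, []
enqueue(17) -> [17]
dequeue()->17, []
enqueue(26) -> [26]
dequeue()->26, []
enqueue(9) -> [9]
dequeue()->9, []

Final queue: []


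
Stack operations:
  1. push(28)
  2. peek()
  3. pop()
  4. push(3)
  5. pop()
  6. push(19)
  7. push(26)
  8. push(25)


push(28) -> [28]
peek()->28
pop()->28, []
push(3) -> [3]
pop()->3, []
push(19) -> [19]
push(26) -> [19, 26]
push(25) -> [19, 26, 25]

Final stack: [19, 26, 25]


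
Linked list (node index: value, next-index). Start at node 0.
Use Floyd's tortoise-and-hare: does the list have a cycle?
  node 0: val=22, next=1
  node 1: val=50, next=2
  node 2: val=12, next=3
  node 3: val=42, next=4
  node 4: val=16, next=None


Floyd's tortoise (slow, +1) and hare (fast, +2):
  init: slow=0, fast=0
  step 1: slow=1, fast=2
  step 2: slow=2, fast=4
  step 3: fast -> None, no cycle

Cycle: no


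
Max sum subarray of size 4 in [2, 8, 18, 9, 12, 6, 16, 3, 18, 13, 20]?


[0:4]: 37
[1:5]: 47
[2:6]: 45
[3:7]: 43
[4:8]: 37
[5:9]: 43
[6:10]: 50
[7:11]: 54

Max: 54 at [7:11]


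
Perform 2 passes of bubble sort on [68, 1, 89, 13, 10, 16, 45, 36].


Initial: [68, 1, 89, 13, 10, 16, 45, 36]
Pass 1: [1, 68, 13, 10, 16, 45, 36, 89] (6 swaps)
Pass 2: [1, 13, 10, 16, 45, 36, 68, 89] (5 swaps)

After 2 passes: [1, 13, 10, 16, 45, 36, 68, 89]


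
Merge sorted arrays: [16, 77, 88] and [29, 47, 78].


Take 16 from A
Take 29 from B
Take 47 from B
Take 77 from A
Take 78 from B

Merged: [16, 29, 47, 77, 78, 88]


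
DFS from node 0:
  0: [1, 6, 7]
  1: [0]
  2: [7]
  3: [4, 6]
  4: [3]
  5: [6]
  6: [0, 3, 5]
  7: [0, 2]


Visit 0, push [7, 6, 1]
Visit 1, push []
Visit 6, push [5, 3]
Visit 3, push [4]
Visit 4, push []
Visit 5, push []
Visit 7, push [2]
Visit 2, push []

DFS order: [0, 1, 6, 3, 4, 5, 7, 2]


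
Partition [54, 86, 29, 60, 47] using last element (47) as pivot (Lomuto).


Pivot: 47
  29 <= 47: swap -> [29, 86, 54, 60, 47]
Place pivot at 1: [29, 47, 54, 60, 86]

Partitioned: [29, 47, 54, 60, 86]


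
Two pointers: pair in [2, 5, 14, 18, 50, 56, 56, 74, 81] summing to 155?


lo=0(2)+hi=8(81)=83
lo=1(5)+hi=8(81)=86
lo=2(14)+hi=8(81)=95
lo=3(18)+hi=8(81)=99
lo=4(50)+hi=8(81)=131
lo=5(56)+hi=8(81)=137
lo=6(56)+hi=8(81)=137
lo=7(74)+hi=8(81)=155

Yes: 74+81=155


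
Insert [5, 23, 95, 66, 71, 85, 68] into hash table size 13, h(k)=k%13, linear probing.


Insert 5: h=5 -> slot 5
Insert 23: h=10 -> slot 10
Insert 95: h=4 -> slot 4
Insert 66: h=1 -> slot 1
Insert 71: h=6 -> slot 6
Insert 85: h=7 -> slot 7
Insert 68: h=3 -> slot 3

Table: [None, 66, None, 68, 95, 5, 71, 85, None, None, 23, None, None]


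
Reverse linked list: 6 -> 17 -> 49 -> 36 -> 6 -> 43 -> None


Step 1: curr=6, set curr.next=prev(None) | reversed so far: 6
Step 2: curr=17, set curr.next=prev(6) | reversed so far: 17 -> 6
Step 3: curr=49, set curr.next=prev(17) | reversed so far: 49 -> 17 -> 6
Step 4: curr=36, set curr.next=prev(49) | reversed so far: 36 -> 49 -> 17 -> 6
Step 5: curr=6, set curr.next=prev(36) | reversed so far: 6 -> 36 -> 49 -> 17 -> 6
Step 6: curr=43, set curr.next=prev(6) | reversed so far: 43 -> 6 -> 36 -> 49 -> 17 -> 6

43 -> 6 -> 36 -> 49 -> 17 -> 6 -> None


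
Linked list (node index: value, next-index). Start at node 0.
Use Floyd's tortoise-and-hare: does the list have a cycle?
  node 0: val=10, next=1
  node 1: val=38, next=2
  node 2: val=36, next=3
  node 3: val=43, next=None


Floyd's tortoise (slow, +1) and hare (fast, +2):
  init: slow=0, fast=0
  step 1: slow=1, fast=2
  step 2: fast 2->3->None, no cycle

Cycle: no


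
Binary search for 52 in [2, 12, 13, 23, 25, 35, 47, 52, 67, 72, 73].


Step 1: lo=0, hi=10, mid=5, val=35
Step 2: lo=6, hi=10, mid=8, val=67
Step 3: lo=6, hi=7, mid=6, val=47
Step 4: lo=7, hi=7, mid=7, val=52

Found at index 7


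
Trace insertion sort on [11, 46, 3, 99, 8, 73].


Initial: [11, 46, 3, 99, 8, 73]
Insert 46: [11, 46, 3, 99, 8, 73]
Insert 3: [3, 11, 46, 99, 8, 73]
Insert 99: [3, 11, 46, 99, 8, 73]
Insert 8: [3, 8, 11, 46, 99, 73]
Insert 73: [3, 8, 11, 46, 73, 99]

Sorted: [3, 8, 11, 46, 73, 99]


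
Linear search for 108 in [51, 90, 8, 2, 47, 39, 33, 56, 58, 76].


i=0: 51!=108
i=1: 90!=108
i=2: 8!=108
i=3: 2!=108
i=4: 47!=108
i=5: 39!=108
i=6: 33!=108
i=7: 56!=108
i=8: 58!=108
i=9: 76!=108

Not found, 10 comps


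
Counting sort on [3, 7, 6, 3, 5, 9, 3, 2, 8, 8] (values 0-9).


Input: [3, 7, 6, 3, 5, 9, 3, 2, 8, 8]
Counts: [0, 0, 1, 3, 0, 1, 1, 1, 2, 1]

Sorted: [2, 3, 3, 3, 5, 6, 7, 8, 8, 9]


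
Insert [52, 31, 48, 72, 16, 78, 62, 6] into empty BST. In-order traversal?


Insert 52: root
Insert 31: L from 52
Insert 48: L from 52 -> R from 31
Insert 72: R from 52
Insert 16: L from 52 -> L from 31
Insert 78: R from 52 -> R from 72
Insert 62: R from 52 -> L from 72
Insert 6: L from 52 -> L from 31 -> L from 16

In-order: [6, 16, 31, 48, 52, 62, 72, 78]


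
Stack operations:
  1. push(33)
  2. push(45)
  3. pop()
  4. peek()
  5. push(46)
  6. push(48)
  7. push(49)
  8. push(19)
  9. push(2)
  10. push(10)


push(33) -> [33]
push(45) -> [33, 45]
pop()->45, [33]
peek()->33
push(46) -> [33, 46]
push(48) -> [33, 46, 48]
push(49) -> [33, 46, 48, 49]
push(19) -> [33, 46, 48, 49, 19]
push(2) -> [33, 46, 48, 49, 19, 2]
push(10) -> [33, 46, 48, 49, 19, 2, 10]

Final stack: [33, 46, 48, 49, 19, 2, 10]


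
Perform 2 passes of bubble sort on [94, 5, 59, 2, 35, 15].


Initial: [94, 5, 59, 2, 35, 15]
Pass 1: [5, 59, 2, 35, 15, 94] (5 swaps)
Pass 2: [5, 2, 35, 15, 59, 94] (3 swaps)

After 2 passes: [5, 2, 35, 15, 59, 94]


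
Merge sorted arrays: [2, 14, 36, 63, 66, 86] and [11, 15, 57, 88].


Take 2 from A
Take 11 from B
Take 14 from A
Take 15 from B
Take 36 from A
Take 57 from B
Take 63 from A
Take 66 from A
Take 86 from A

Merged: [2, 11, 14, 15, 36, 57, 63, 66, 86, 88]


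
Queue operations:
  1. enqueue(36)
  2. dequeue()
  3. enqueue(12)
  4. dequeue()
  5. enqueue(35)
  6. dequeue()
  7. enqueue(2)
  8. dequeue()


enqueue(36) -> [36]
dequeue()->36, []
enqueue(12) -> [12]
dequeue()->12, []
enqueue(35) -> [35]
dequeue()->35, []
enqueue(2) -> [2]
dequeue()->2, []

Final queue: []


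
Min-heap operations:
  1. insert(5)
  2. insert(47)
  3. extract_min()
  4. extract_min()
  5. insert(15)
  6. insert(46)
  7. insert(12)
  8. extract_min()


insert(5) -> [5]
insert(47) -> [5, 47]
extract_min()->5, [47]
extract_min()->47, []
insert(15) -> [15]
insert(46) -> [15, 46]
insert(12) -> [12, 46, 15]
extract_min()->12, [15, 46]

Final heap: [15, 46]


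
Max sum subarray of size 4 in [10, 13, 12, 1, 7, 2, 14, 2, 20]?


[0:4]: 36
[1:5]: 33
[2:6]: 22
[3:7]: 24
[4:8]: 25
[5:9]: 38

Max: 38 at [5:9]


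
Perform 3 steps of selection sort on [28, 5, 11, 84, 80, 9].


Initial: [28, 5, 11, 84, 80, 9]
Step 1: min=5 at 1
  Swap: [5, 28, 11, 84, 80, 9]
Step 2: min=9 at 5
  Swap: [5, 9, 11, 84, 80, 28]
Step 3: min=11 at 2
  Swap: [5, 9, 11, 84, 80, 28]

After 3 steps: [5, 9, 11, 84, 80, 28]


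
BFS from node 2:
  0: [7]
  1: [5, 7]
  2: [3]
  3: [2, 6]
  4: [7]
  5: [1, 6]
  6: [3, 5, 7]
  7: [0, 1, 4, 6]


Visit 2, enqueue [3]
Visit 3, enqueue [6]
Visit 6, enqueue [5, 7]
Visit 5, enqueue [1]
Visit 7, enqueue [0, 4]
Visit 1, enqueue []
Visit 0, enqueue []
Visit 4, enqueue []

BFS order: [2, 3, 6, 5, 7, 1, 0, 4]


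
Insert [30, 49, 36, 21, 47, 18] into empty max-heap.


Insert 30: [30]
Insert 49: [49, 30]
Insert 36: [49, 30, 36]
Insert 21: [49, 30, 36, 21]
Insert 47: [49, 47, 36, 21, 30]
Insert 18: [49, 47, 36, 21, 30, 18]

Final heap: [49, 47, 36, 21, 30, 18]


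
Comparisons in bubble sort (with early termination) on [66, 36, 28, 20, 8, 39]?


Algorithm: bubble sort (with early termination)
Input: [66, 36, 28, 20, 8, 39]
Sorted: [8, 20, 28, 36, 39, 66]

15


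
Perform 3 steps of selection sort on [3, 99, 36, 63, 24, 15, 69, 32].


Initial: [3, 99, 36, 63, 24, 15, 69, 32]
Step 1: min=3 at 0
  Swap: [3, 99, 36, 63, 24, 15, 69, 32]
Step 2: min=15 at 5
  Swap: [3, 15, 36, 63, 24, 99, 69, 32]
Step 3: min=24 at 4
  Swap: [3, 15, 24, 63, 36, 99, 69, 32]

After 3 steps: [3, 15, 24, 63, 36, 99, 69, 32]


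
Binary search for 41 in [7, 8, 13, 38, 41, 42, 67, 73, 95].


Step 1: lo=0, hi=8, mid=4, val=41

Found at index 4


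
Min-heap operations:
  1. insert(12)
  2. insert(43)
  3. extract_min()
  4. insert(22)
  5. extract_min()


insert(12) -> [12]
insert(43) -> [12, 43]
extract_min()->12, [43]
insert(22) -> [22, 43]
extract_min()->22, [43]

Final heap: [43]


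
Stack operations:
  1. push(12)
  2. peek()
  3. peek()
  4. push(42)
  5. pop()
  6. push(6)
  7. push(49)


push(12) -> [12]
peek()->12
peek()->12
push(42) -> [12, 42]
pop()->42, [12]
push(6) -> [12, 6]
push(49) -> [12, 6, 49]

Final stack: [12, 6, 49]


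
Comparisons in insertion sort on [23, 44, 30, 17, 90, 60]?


Algorithm: insertion sort
Input: [23, 44, 30, 17, 90, 60]
Sorted: [17, 23, 30, 44, 60, 90]

9


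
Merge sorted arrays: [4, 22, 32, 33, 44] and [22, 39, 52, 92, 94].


Take 4 from A
Take 22 from A
Take 22 from B
Take 32 from A
Take 33 from A
Take 39 from B
Take 44 from A

Merged: [4, 22, 22, 32, 33, 39, 44, 52, 92, 94]


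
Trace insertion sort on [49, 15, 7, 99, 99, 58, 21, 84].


Initial: [49, 15, 7, 99, 99, 58, 21, 84]
Insert 15: [15, 49, 7, 99, 99, 58, 21, 84]
Insert 7: [7, 15, 49, 99, 99, 58, 21, 84]
Insert 99: [7, 15, 49, 99, 99, 58, 21, 84]
Insert 99: [7, 15, 49, 99, 99, 58, 21, 84]
Insert 58: [7, 15, 49, 58, 99, 99, 21, 84]
Insert 21: [7, 15, 21, 49, 58, 99, 99, 84]
Insert 84: [7, 15, 21, 49, 58, 84, 99, 99]

Sorted: [7, 15, 21, 49, 58, 84, 99, 99]


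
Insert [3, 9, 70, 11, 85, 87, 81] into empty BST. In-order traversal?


Insert 3: root
Insert 9: R from 3
Insert 70: R from 3 -> R from 9
Insert 11: R from 3 -> R from 9 -> L from 70
Insert 85: R from 3 -> R from 9 -> R from 70
Insert 87: R from 3 -> R from 9 -> R from 70 -> R from 85
Insert 81: R from 3 -> R from 9 -> R from 70 -> L from 85

In-order: [3, 9, 11, 70, 81, 85, 87]


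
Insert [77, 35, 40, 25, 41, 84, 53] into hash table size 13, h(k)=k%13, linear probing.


Insert 77: h=12 -> slot 12
Insert 35: h=9 -> slot 9
Insert 40: h=1 -> slot 1
Insert 25: h=12, 1 probes -> slot 0
Insert 41: h=2 -> slot 2
Insert 84: h=6 -> slot 6
Insert 53: h=1, 2 probes -> slot 3

Table: [25, 40, 41, 53, None, None, 84, None, None, 35, None, None, 77]


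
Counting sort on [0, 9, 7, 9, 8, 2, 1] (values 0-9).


Input: [0, 9, 7, 9, 8, 2, 1]
Counts: [1, 1, 1, 0, 0, 0, 0, 1, 1, 2]

Sorted: [0, 1, 2, 7, 8, 9, 9]


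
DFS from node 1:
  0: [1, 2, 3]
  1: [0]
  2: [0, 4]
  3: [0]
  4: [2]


Visit 1, push [0]
Visit 0, push [3, 2]
Visit 2, push [4]
Visit 4, push []
Visit 3, push []

DFS order: [1, 0, 2, 4, 3]


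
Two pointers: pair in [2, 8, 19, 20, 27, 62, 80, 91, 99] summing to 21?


lo=0(2)+hi=8(99)=101
lo=0(2)+hi=7(91)=93
lo=0(2)+hi=6(80)=82
lo=0(2)+hi=5(62)=64
lo=0(2)+hi=4(27)=29
lo=0(2)+hi=3(20)=22
lo=0(2)+hi=2(19)=21

Yes: 2+19=21


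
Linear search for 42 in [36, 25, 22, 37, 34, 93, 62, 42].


i=0: 36!=42
i=1: 25!=42
i=2: 22!=42
i=3: 37!=42
i=4: 34!=42
i=5: 93!=42
i=6: 62!=42
i=7: 42==42 found!

Found at 7, 8 comps


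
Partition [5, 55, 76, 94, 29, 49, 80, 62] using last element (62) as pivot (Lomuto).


Pivot: 62
  5 <= 62: advance i (no swap)
  55 <= 62: advance i (no swap)
  29 <= 62: swap -> [5, 55, 29, 94, 76, 49, 80, 62]
  49 <= 62: swap -> [5, 55, 29, 49, 76, 94, 80, 62]
Place pivot at 4: [5, 55, 29, 49, 62, 94, 80, 76]

Partitioned: [5, 55, 29, 49, 62, 94, 80, 76]


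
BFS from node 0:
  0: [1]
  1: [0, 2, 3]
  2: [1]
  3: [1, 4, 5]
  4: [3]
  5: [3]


Visit 0, enqueue [1]
Visit 1, enqueue [2, 3]
Visit 2, enqueue []
Visit 3, enqueue [4, 5]
Visit 4, enqueue []
Visit 5, enqueue []

BFS order: [0, 1, 2, 3, 4, 5]


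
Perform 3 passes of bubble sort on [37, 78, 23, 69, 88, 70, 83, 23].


Initial: [37, 78, 23, 69, 88, 70, 83, 23]
Pass 1: [37, 23, 69, 78, 70, 83, 23, 88] (5 swaps)
Pass 2: [23, 37, 69, 70, 78, 23, 83, 88] (3 swaps)
Pass 3: [23, 37, 69, 70, 23, 78, 83, 88] (1 swaps)

After 3 passes: [23, 37, 69, 70, 23, 78, 83, 88]


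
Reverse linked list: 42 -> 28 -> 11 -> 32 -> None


Step 1: curr=42, set curr.next=prev(None) | reversed so far: 42
Step 2: curr=28, set curr.next=prev(42) | reversed so far: 28 -> 42
Step 3: curr=11, set curr.next=prev(28) | reversed so far: 11 -> 28 -> 42
Step 4: curr=32, set curr.next=prev(11) | reversed so far: 32 -> 11 -> 28 -> 42

32 -> 11 -> 28 -> 42 -> None


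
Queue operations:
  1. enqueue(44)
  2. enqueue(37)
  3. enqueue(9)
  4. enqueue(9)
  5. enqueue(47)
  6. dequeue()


enqueue(44) -> [44]
enqueue(37) -> [44, 37]
enqueue(9) -> [44, 37, 9]
enqueue(9) -> [44, 37, 9, 9]
enqueue(47) -> [44, 37, 9, 9, 47]
dequeue()->44, [37, 9, 9, 47]

Final queue: [37, 9, 9, 47]


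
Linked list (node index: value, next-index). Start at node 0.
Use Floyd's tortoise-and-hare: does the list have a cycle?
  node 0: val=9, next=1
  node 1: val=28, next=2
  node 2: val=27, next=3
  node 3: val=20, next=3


Floyd's tortoise (slow, +1) and hare (fast, +2):
  init: slow=0, fast=0
  step 1: slow=1, fast=2
  step 2: slow=2, fast=3
  step 3: slow=3, fast=3
  slow == fast at node 3: cycle detected

Cycle: yes


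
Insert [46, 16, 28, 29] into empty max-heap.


Insert 46: [46]
Insert 16: [46, 16]
Insert 28: [46, 16, 28]
Insert 29: [46, 29, 28, 16]

Final heap: [46, 29, 28, 16]


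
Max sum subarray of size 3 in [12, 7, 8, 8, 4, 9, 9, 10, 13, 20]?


[0:3]: 27
[1:4]: 23
[2:5]: 20
[3:6]: 21
[4:7]: 22
[5:8]: 28
[6:9]: 32
[7:10]: 43

Max: 43 at [7:10]


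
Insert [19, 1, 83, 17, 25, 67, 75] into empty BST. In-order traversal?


Insert 19: root
Insert 1: L from 19
Insert 83: R from 19
Insert 17: L from 19 -> R from 1
Insert 25: R from 19 -> L from 83
Insert 67: R from 19 -> L from 83 -> R from 25
Insert 75: R from 19 -> L from 83 -> R from 25 -> R from 67

In-order: [1, 17, 19, 25, 67, 75, 83]


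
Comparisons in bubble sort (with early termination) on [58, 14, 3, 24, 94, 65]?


Algorithm: bubble sort (with early termination)
Input: [58, 14, 3, 24, 94, 65]
Sorted: [3, 14, 24, 58, 65, 94]

12


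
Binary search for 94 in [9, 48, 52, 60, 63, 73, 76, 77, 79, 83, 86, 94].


Step 1: lo=0, hi=11, mid=5, val=73
Step 2: lo=6, hi=11, mid=8, val=79
Step 3: lo=9, hi=11, mid=10, val=86
Step 4: lo=11, hi=11, mid=11, val=94

Found at index 11


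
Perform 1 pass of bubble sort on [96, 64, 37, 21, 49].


Initial: [96, 64, 37, 21, 49]
Pass 1: [64, 37, 21, 49, 96] (4 swaps)

After 1 pass: [64, 37, 21, 49, 96]


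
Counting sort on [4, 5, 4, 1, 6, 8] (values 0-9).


Input: [4, 5, 4, 1, 6, 8]
Counts: [0, 1, 0, 0, 2, 1, 1, 0, 1, 0]

Sorted: [1, 4, 4, 5, 6, 8]


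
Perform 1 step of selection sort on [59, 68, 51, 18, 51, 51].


Initial: [59, 68, 51, 18, 51, 51]
Step 1: min=18 at 3
  Swap: [18, 68, 51, 59, 51, 51]

After 1 step: [18, 68, 51, 59, 51, 51]


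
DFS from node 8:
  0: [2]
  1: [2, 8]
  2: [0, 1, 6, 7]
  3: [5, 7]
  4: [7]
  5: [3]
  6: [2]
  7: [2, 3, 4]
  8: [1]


Visit 8, push [1]
Visit 1, push [2]
Visit 2, push [7, 6, 0]
Visit 0, push []
Visit 6, push []
Visit 7, push [4, 3]
Visit 3, push [5]
Visit 5, push []
Visit 4, push []

DFS order: [8, 1, 2, 0, 6, 7, 3, 5, 4]


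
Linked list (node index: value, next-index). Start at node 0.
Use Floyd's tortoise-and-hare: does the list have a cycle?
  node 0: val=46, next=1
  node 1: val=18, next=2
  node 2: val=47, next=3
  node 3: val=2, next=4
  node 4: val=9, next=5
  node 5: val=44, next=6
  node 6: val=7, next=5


Floyd's tortoise (slow, +1) and hare (fast, +2):
  init: slow=0, fast=0
  step 1: slow=1, fast=2
  step 2: slow=2, fast=4
  step 3: slow=3, fast=6
  step 4: slow=4, fast=6
  step 5: slow=5, fast=6
  step 6: slow=6, fast=6
  slow == fast at node 6: cycle detected

Cycle: yes


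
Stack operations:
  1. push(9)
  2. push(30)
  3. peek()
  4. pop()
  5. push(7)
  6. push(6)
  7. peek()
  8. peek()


push(9) -> [9]
push(30) -> [9, 30]
peek()->30
pop()->30, [9]
push(7) -> [9, 7]
push(6) -> [9, 7, 6]
peek()->6
peek()->6

Final stack: [9, 7, 6]


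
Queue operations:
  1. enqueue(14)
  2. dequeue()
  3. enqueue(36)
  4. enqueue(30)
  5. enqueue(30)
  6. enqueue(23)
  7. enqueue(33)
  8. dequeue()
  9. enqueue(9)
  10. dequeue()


enqueue(14) -> [14]
dequeue()->14, []
enqueue(36) -> [36]
enqueue(30) -> [36, 30]
enqueue(30) -> [36, 30, 30]
enqueue(23) -> [36, 30, 30, 23]
enqueue(33) -> [36, 30, 30, 23, 33]
dequeue()->36, [30, 30, 23, 33]
enqueue(9) -> [30, 30, 23, 33, 9]
dequeue()->30, [30, 23, 33, 9]

Final queue: [30, 23, 33, 9]


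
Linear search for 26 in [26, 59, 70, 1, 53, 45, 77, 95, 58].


i=0: 26==26 found!

Found at 0, 1 comps


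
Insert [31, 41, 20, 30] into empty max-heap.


Insert 31: [31]
Insert 41: [41, 31]
Insert 20: [41, 31, 20]
Insert 30: [41, 31, 20, 30]

Final heap: [41, 31, 20, 30]


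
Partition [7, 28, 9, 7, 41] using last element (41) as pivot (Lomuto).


Pivot: 41
  7 <= 41: advance i (no swap)
  28 <= 41: advance i (no swap)
  9 <= 41: advance i (no swap)
  7 <= 41: advance i (no swap)
Place pivot at 4: [7, 28, 9, 7, 41]

Partitioned: [7, 28, 9, 7, 41]


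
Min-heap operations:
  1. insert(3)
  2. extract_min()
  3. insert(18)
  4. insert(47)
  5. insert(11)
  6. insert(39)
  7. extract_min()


insert(3) -> [3]
extract_min()->3, []
insert(18) -> [18]
insert(47) -> [18, 47]
insert(11) -> [11, 47, 18]
insert(39) -> [11, 39, 18, 47]
extract_min()->11, [18, 39, 47]

Final heap: [18, 39, 47]


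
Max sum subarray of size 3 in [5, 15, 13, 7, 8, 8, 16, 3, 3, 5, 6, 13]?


[0:3]: 33
[1:4]: 35
[2:5]: 28
[3:6]: 23
[4:7]: 32
[5:8]: 27
[6:9]: 22
[7:10]: 11
[8:11]: 14
[9:12]: 24

Max: 35 at [1:4]


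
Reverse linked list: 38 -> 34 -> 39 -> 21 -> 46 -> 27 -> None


Step 1: curr=38, set curr.next=prev(None) | reversed so far: 38
Step 2: curr=34, set curr.next=prev(38) | reversed so far: 34 -> 38
Step 3: curr=39, set curr.next=prev(34) | reversed so far: 39 -> 34 -> 38
Step 4: curr=21, set curr.next=prev(39) | reversed so far: 21 -> 39 -> 34 -> 38
Step 5: curr=46, set curr.next=prev(21) | reversed so far: 46 -> 21 -> 39 -> 34 -> 38
Step 6: curr=27, set curr.next=prev(46) | reversed so far: 27 -> 46 -> 21 -> 39 -> 34 -> 38

27 -> 46 -> 21 -> 39 -> 34 -> 38 -> None


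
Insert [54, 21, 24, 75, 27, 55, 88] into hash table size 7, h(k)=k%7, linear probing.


Insert 54: h=5 -> slot 5
Insert 21: h=0 -> slot 0
Insert 24: h=3 -> slot 3
Insert 75: h=5, 1 probes -> slot 6
Insert 27: h=6, 2 probes -> slot 1
Insert 55: h=6, 3 probes -> slot 2
Insert 88: h=4 -> slot 4

Table: [21, 27, 55, 24, 88, 54, 75]


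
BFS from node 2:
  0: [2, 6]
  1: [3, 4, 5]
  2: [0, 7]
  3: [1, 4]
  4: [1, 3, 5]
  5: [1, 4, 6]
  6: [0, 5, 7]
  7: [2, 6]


Visit 2, enqueue [0, 7]
Visit 0, enqueue [6]
Visit 7, enqueue []
Visit 6, enqueue [5]
Visit 5, enqueue [1, 4]
Visit 1, enqueue [3]
Visit 4, enqueue []
Visit 3, enqueue []

BFS order: [2, 0, 7, 6, 5, 1, 4, 3]


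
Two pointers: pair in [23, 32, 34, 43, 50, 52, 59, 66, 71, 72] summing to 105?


lo=0(23)+hi=9(72)=95
lo=1(32)+hi=9(72)=104
lo=2(34)+hi=9(72)=106
lo=2(34)+hi=8(71)=105

Yes: 34+71=105


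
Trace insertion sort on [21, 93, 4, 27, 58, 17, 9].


Initial: [21, 93, 4, 27, 58, 17, 9]
Insert 93: [21, 93, 4, 27, 58, 17, 9]
Insert 4: [4, 21, 93, 27, 58, 17, 9]
Insert 27: [4, 21, 27, 93, 58, 17, 9]
Insert 58: [4, 21, 27, 58, 93, 17, 9]
Insert 17: [4, 17, 21, 27, 58, 93, 9]
Insert 9: [4, 9, 17, 21, 27, 58, 93]

Sorted: [4, 9, 17, 21, 27, 58, 93]


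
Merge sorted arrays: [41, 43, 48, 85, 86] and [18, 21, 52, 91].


Take 18 from B
Take 21 from B
Take 41 from A
Take 43 from A
Take 48 from A
Take 52 from B
Take 85 from A
Take 86 from A

Merged: [18, 21, 41, 43, 48, 52, 85, 86, 91]


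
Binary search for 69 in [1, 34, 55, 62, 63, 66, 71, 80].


Step 1: lo=0, hi=7, mid=3, val=62
Step 2: lo=4, hi=7, mid=5, val=66
Step 3: lo=6, hi=7, mid=6, val=71

Not found


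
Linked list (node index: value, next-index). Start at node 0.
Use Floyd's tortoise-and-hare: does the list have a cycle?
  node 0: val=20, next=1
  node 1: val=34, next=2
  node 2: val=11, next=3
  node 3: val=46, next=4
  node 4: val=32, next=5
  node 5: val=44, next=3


Floyd's tortoise (slow, +1) and hare (fast, +2):
  init: slow=0, fast=0
  step 1: slow=1, fast=2
  step 2: slow=2, fast=4
  step 3: slow=3, fast=3
  slow == fast at node 3: cycle detected

Cycle: yes


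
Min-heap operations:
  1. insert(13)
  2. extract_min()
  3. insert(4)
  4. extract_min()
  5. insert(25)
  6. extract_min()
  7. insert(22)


insert(13) -> [13]
extract_min()->13, []
insert(4) -> [4]
extract_min()->4, []
insert(25) -> [25]
extract_min()->25, []
insert(22) -> [22]

Final heap: [22]


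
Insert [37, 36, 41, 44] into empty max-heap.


Insert 37: [37]
Insert 36: [37, 36]
Insert 41: [41, 36, 37]
Insert 44: [44, 41, 37, 36]

Final heap: [44, 41, 37, 36]


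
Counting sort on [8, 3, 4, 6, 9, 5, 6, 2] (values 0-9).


Input: [8, 3, 4, 6, 9, 5, 6, 2]
Counts: [0, 0, 1, 1, 1, 1, 2, 0, 1, 1]

Sorted: [2, 3, 4, 5, 6, 6, 8, 9]


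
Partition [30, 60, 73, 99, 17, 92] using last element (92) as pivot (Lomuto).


Pivot: 92
  30 <= 92: advance i (no swap)
  60 <= 92: advance i (no swap)
  73 <= 92: advance i (no swap)
  17 <= 92: swap -> [30, 60, 73, 17, 99, 92]
Place pivot at 4: [30, 60, 73, 17, 92, 99]

Partitioned: [30, 60, 73, 17, 92, 99]


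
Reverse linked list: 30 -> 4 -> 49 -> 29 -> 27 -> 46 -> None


Step 1: curr=30, set curr.next=prev(None) | reversed so far: 30
Step 2: curr=4, set curr.next=prev(30) | reversed so far: 4 -> 30
Step 3: curr=49, set curr.next=prev(4) | reversed so far: 49 -> 4 -> 30
Step 4: curr=29, set curr.next=prev(49) | reversed so far: 29 -> 49 -> 4 -> 30
Step 5: curr=27, set curr.next=prev(29) | reversed so far: 27 -> 29 -> 49 -> 4 -> 30
Step 6: curr=46, set curr.next=prev(27) | reversed so far: 46 -> 27 -> 29 -> 49 -> 4 -> 30

46 -> 27 -> 29 -> 49 -> 4 -> 30 -> None


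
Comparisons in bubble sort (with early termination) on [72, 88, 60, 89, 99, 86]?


Algorithm: bubble sort (with early termination)
Input: [72, 88, 60, 89, 99, 86]
Sorted: [60, 72, 86, 88, 89, 99]

14


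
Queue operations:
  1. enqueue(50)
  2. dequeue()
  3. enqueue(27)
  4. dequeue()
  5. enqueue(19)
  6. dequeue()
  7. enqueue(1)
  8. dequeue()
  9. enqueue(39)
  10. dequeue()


enqueue(50) -> [50]
dequeue()->50, []
enqueue(27) -> [27]
dequeue()->27, []
enqueue(19) -> [19]
dequeue()->19, []
enqueue(1) -> [1]
dequeue()->1, []
enqueue(39) -> [39]
dequeue()->39, []

Final queue: []


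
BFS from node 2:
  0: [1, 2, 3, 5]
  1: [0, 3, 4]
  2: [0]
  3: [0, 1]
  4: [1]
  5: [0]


Visit 2, enqueue [0]
Visit 0, enqueue [1, 3, 5]
Visit 1, enqueue [4]
Visit 3, enqueue []
Visit 5, enqueue []
Visit 4, enqueue []

BFS order: [2, 0, 1, 3, 5, 4]


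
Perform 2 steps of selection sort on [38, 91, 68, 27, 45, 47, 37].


Initial: [38, 91, 68, 27, 45, 47, 37]
Step 1: min=27 at 3
  Swap: [27, 91, 68, 38, 45, 47, 37]
Step 2: min=37 at 6
  Swap: [27, 37, 68, 38, 45, 47, 91]

After 2 steps: [27, 37, 68, 38, 45, 47, 91]


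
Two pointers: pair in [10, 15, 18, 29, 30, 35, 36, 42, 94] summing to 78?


lo=0(10)+hi=8(94)=104
lo=0(10)+hi=7(42)=52
lo=1(15)+hi=7(42)=57
lo=2(18)+hi=7(42)=60
lo=3(29)+hi=7(42)=71
lo=4(30)+hi=7(42)=72
lo=5(35)+hi=7(42)=77
lo=6(36)+hi=7(42)=78

Yes: 36+42=78


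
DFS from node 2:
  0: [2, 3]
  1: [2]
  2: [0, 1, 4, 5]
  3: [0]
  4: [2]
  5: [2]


Visit 2, push [5, 4, 1, 0]
Visit 0, push [3]
Visit 3, push []
Visit 1, push []
Visit 4, push []
Visit 5, push []

DFS order: [2, 0, 3, 1, 4, 5]


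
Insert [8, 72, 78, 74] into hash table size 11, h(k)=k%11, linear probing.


Insert 8: h=8 -> slot 8
Insert 72: h=6 -> slot 6
Insert 78: h=1 -> slot 1
Insert 74: h=8, 1 probes -> slot 9

Table: [None, 78, None, None, None, None, 72, None, 8, 74, None]


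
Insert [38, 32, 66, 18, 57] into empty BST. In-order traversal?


Insert 38: root
Insert 32: L from 38
Insert 66: R from 38
Insert 18: L from 38 -> L from 32
Insert 57: R from 38 -> L from 66

In-order: [18, 32, 38, 57, 66]


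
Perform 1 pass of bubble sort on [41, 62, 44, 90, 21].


Initial: [41, 62, 44, 90, 21]
Pass 1: [41, 44, 62, 21, 90] (2 swaps)

After 1 pass: [41, 44, 62, 21, 90]


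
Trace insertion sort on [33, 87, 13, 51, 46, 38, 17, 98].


Initial: [33, 87, 13, 51, 46, 38, 17, 98]
Insert 87: [33, 87, 13, 51, 46, 38, 17, 98]
Insert 13: [13, 33, 87, 51, 46, 38, 17, 98]
Insert 51: [13, 33, 51, 87, 46, 38, 17, 98]
Insert 46: [13, 33, 46, 51, 87, 38, 17, 98]
Insert 38: [13, 33, 38, 46, 51, 87, 17, 98]
Insert 17: [13, 17, 33, 38, 46, 51, 87, 98]
Insert 98: [13, 17, 33, 38, 46, 51, 87, 98]

Sorted: [13, 17, 33, 38, 46, 51, 87, 98]


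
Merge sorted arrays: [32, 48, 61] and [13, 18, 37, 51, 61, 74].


Take 13 from B
Take 18 from B
Take 32 from A
Take 37 from B
Take 48 from A
Take 51 from B
Take 61 from A

Merged: [13, 18, 32, 37, 48, 51, 61, 61, 74]


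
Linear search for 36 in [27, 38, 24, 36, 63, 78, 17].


i=0: 27!=36
i=1: 38!=36
i=2: 24!=36
i=3: 36==36 found!

Found at 3, 4 comps


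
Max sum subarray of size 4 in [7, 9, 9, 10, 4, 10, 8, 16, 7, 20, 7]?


[0:4]: 35
[1:5]: 32
[2:6]: 33
[3:7]: 32
[4:8]: 38
[5:9]: 41
[6:10]: 51
[7:11]: 50

Max: 51 at [6:10]


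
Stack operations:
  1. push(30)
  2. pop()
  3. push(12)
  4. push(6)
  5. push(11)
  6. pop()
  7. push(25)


push(30) -> [30]
pop()->30, []
push(12) -> [12]
push(6) -> [12, 6]
push(11) -> [12, 6, 11]
pop()->11, [12, 6]
push(25) -> [12, 6, 25]

Final stack: [12, 6, 25]


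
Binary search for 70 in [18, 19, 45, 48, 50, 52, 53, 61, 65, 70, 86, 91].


Step 1: lo=0, hi=11, mid=5, val=52
Step 2: lo=6, hi=11, mid=8, val=65
Step 3: lo=9, hi=11, mid=10, val=86
Step 4: lo=9, hi=9, mid=9, val=70

Found at index 9


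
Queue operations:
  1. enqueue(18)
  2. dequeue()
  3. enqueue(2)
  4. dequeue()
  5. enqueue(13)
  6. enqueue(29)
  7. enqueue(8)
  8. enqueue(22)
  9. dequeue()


enqueue(18) -> [18]
dequeue()->18, []
enqueue(2) -> [2]
dequeue()->2, []
enqueue(13) -> [13]
enqueue(29) -> [13, 29]
enqueue(8) -> [13, 29, 8]
enqueue(22) -> [13, 29, 8, 22]
dequeue()->13, [29, 8, 22]

Final queue: [29, 8, 22]


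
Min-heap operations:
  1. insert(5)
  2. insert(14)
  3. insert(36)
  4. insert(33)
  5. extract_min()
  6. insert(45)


insert(5) -> [5]
insert(14) -> [5, 14]
insert(36) -> [5, 14, 36]
insert(33) -> [5, 14, 36, 33]
extract_min()->5, [14, 33, 36]
insert(45) -> [14, 33, 36, 45]

Final heap: [14, 33, 36, 45]


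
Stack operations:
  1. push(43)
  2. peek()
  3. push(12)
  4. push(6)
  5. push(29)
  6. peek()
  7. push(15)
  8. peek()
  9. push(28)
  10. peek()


push(43) -> [43]
peek()->43
push(12) -> [43, 12]
push(6) -> [43, 12, 6]
push(29) -> [43, 12, 6, 29]
peek()->29
push(15) -> [43, 12, 6, 29, 15]
peek()->15
push(28) -> [43, 12, 6, 29, 15, 28]
peek()->28

Final stack: [43, 12, 6, 29, 15, 28]


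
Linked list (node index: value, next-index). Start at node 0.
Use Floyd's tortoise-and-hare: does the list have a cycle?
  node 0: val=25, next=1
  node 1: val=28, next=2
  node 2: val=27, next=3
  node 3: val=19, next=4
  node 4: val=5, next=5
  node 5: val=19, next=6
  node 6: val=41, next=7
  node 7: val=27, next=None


Floyd's tortoise (slow, +1) and hare (fast, +2):
  init: slow=0, fast=0
  step 1: slow=1, fast=2
  step 2: slow=2, fast=4
  step 3: slow=3, fast=6
  step 4: fast 6->7->None, no cycle

Cycle: no
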